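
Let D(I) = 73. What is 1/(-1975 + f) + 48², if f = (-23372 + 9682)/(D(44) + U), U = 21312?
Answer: 19468364875/8449813 ≈ 2304.0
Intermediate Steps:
f = -2738/4277 (f = (-23372 + 9682)/(73 + 21312) = -13690/21385 = -13690*1/21385 = -2738/4277 ≈ -0.64017)
1/(-1975 + f) + 48² = 1/(-1975 - 2738/4277) + 48² = 1/(-8449813/4277) + 2304 = -4277/8449813 + 2304 = 19468364875/8449813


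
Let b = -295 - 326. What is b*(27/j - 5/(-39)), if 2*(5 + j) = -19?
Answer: 405927/377 ≈ 1076.7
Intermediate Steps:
j = -29/2 (j = -5 + (½)*(-19) = -5 - 19/2 = -29/2 ≈ -14.500)
b = -621
b*(27/j - 5/(-39)) = -621*(27/(-29/2) - 5/(-39)) = -621*(27*(-2/29) - 5*(-1/39)) = -621*(-54/29 + 5/39) = -621*(-1961/1131) = 405927/377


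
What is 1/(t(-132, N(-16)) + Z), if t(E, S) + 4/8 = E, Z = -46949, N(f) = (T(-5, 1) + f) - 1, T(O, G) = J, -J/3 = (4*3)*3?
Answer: -2/94163 ≈ -2.1240e-5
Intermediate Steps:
J = -108 (J = -3*4*3*3 = -36*3 = -3*36 = -108)
T(O, G) = -108
N(f) = -109 + f (N(f) = (-108 + f) - 1 = -109 + f)
t(E, S) = -½ + E
1/(t(-132, N(-16)) + Z) = 1/((-½ - 132) - 46949) = 1/(-265/2 - 46949) = 1/(-94163/2) = -2/94163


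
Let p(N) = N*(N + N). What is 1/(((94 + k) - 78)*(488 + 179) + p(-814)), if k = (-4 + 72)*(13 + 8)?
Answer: 1/2288340 ≈ 4.3700e-7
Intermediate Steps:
k = 1428 (k = 68*21 = 1428)
p(N) = 2*N² (p(N) = N*(2*N) = 2*N²)
1/(((94 + k) - 78)*(488 + 179) + p(-814)) = 1/(((94 + 1428) - 78)*(488 + 179) + 2*(-814)²) = 1/((1522 - 78)*667 + 2*662596) = 1/(1444*667 + 1325192) = 1/(963148 + 1325192) = 1/2288340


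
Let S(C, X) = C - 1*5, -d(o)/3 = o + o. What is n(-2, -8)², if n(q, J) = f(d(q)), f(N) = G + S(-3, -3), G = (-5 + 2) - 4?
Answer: 225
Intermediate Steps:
G = -7 (G = -3 - 4 = -7)
d(o) = -6*o (d(o) = -3*(o + o) = -6*o)
S(C, X) = -5 + C (S(C, X) = C - 5 = -5 + C)
f(N) = -15 (f(N) = -7 + (-5 - 3) = -7 - 8 = -15)
n(q, J) = -15
n(-2, -8)² = (-15)² = 225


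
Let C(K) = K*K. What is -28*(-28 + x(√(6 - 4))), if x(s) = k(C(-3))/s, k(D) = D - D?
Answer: 784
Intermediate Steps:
C(K) = K²
k(D) = 0
x(s) = 0 (x(s) = 0/s = 0)
-28*(-28 + x(√(6 - 4))) = -28*(-28 + 0) = -28*(-28) = 784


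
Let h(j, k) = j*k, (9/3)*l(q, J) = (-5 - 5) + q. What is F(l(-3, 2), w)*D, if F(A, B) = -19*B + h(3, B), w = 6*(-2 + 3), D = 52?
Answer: -4992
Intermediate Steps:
l(q, J) = -10/3 + q/3 (l(q, J) = ((-5 - 5) + q)/3 = (-10 + q)/3 = -10/3 + q/3)
w = 6 (w = 6*1 = 6)
F(A, B) = -16*B (F(A, B) = -19*B + 3*B = -16*B)
F(l(-3, 2), w)*D = -16*6*52 = -96*52 = -4992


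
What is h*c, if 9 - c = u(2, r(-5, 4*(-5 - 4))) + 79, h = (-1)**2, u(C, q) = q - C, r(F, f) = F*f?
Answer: -248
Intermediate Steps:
h = 1
c = -248 (c = 9 - ((-20*(-5 - 4) - 1*2) + 79) = 9 - ((-20*(-9) - 2) + 79) = 9 - ((-5*(-36) - 2) + 79) = 9 - ((180 - 2) + 79) = 9 - (178 + 79) = 9 - 1*257 = 9 - 257 = -248)
h*c = 1*(-248) = -248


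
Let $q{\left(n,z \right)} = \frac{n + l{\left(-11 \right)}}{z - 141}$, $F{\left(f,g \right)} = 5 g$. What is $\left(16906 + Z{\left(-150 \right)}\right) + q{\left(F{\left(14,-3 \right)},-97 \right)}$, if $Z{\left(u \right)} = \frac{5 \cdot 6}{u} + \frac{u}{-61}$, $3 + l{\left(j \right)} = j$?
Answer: $\frac{1227379367}{72590} \approx 16908.0$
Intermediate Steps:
$l{\left(j \right)} = -3 + j$
$Z{\left(u \right)} = \frac{30}{u} - \frac{u}{61}$ ($Z{\left(u \right)} = \frac{30}{u} + u \left(- \frac{1}{61}\right) = \frac{30}{u} - \frac{u}{61}$)
$q{\left(n,z \right)} = \frac{-14 + n}{-141 + z}$ ($q{\left(n,z \right)} = \frac{n - 14}{z - 141} = \frac{n - 14}{-141 + z} = \frac{-14 + n}{-141 + z}$)
$\left(16906 + Z{\left(-150 \right)}\right) + q{\left(F{\left(14,-3 \right)},-97 \right)} = \left(16906 + \left(\frac{30}{-150} - - \frac{150}{61}\right)\right) + \frac{-14 + 5 \left(-3\right)}{-141 - 97} = \left(16906 + \left(30 \left(- \frac{1}{150}\right) + \frac{150}{61}\right)\right) + \frac{-14 - 15}{-238} = \left(16906 + \left(- \frac{1}{5} + \frac{150}{61}\right)\right) - - \frac{29}{238} = \left(16906 + \frac{689}{305}\right) + \frac{29}{238} = \frac{5157019}{305} + \frac{29}{238} = \frac{1227379367}{72590}$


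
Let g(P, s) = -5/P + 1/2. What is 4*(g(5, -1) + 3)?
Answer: 10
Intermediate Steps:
g(P, s) = ½ - 5/P (g(P, s) = -5/P + 1*(½) = -5/P + ½ = ½ - 5/P)
4*(g(5, -1) + 3) = 4*((½)*(-10 + 5)/5 + 3) = 4*((½)*(⅕)*(-5) + 3) = 4*(-½ + 3) = 4*(5/2) = 10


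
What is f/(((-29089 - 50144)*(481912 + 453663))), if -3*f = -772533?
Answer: -85837/24709471325 ≈ -3.4739e-6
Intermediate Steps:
f = 257511 (f = -1/3*(-772533) = 257511)
f/(((-29089 - 50144)*(481912 + 453663))) = 257511/(((-29089 - 50144)*(481912 + 453663))) = 257511/((-79233*935575)) = 257511/(-74128413975) = 257511*(-1/74128413975) = -85837/24709471325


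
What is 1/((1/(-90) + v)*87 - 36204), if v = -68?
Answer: -30/1263629 ≈ -2.3741e-5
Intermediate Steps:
1/((1/(-90) + v)*87 - 36204) = 1/((1/(-90) - 68)*87 - 36204) = 1/((-1/90 - 68)*87 - 36204) = 1/(-6121/90*87 - 36204) = 1/(-177509/30 - 36204) = 1/(-1263629/30) = -30/1263629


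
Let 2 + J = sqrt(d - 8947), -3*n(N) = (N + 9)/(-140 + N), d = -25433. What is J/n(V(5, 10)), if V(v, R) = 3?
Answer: -137/2 + 411*I*sqrt(955)/2 ≈ -68.5 + 6350.6*I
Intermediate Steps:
n(N) = -(9 + N)/(3*(-140 + N)) (n(N) = -(N + 9)/(3*(-140 + N)) = -(9 + N)/(3*(-140 + N)))
J = -2 + 6*I*sqrt(955) (J = -2 + sqrt(-25433 - 8947) = -2 + sqrt(-34380) = -2 + 6*I*sqrt(955) ≈ -2.0 + 185.42*I)
J/n(V(5, 10)) = (-2 + 6*I*sqrt(955))/(((-9 - 1*3)/(3*(-140 + 3)))) = (-2 + 6*I*sqrt(955))/(((1/3)*(-9 - 3)/(-137))) = (-2 + 6*I*sqrt(955))/(((1/3)*(-1/137)*(-12))) = (-2 + 6*I*sqrt(955))/(4/137) = (-2 + 6*I*sqrt(955))*(137/4) = -137/2 + 411*I*sqrt(955)/2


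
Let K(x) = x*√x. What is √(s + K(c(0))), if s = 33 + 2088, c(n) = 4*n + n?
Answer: √2121 ≈ 46.054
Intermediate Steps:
c(n) = 5*n
K(x) = x^(3/2)
s = 2121
√(s + K(c(0))) = √(2121 + (5*0)^(3/2)) = √(2121 + 0^(3/2)) = √(2121 + 0) = √2121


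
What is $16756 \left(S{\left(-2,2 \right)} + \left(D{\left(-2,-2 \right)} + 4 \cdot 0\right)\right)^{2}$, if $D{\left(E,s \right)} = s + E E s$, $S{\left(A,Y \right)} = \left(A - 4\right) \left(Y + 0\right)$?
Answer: $8109904$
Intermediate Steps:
$S{\left(A,Y \right)} = Y \left(-4 + A\right)$ ($S{\left(A,Y \right)} = \left(-4 + A\right) Y = Y \left(-4 + A\right)$)
$D{\left(E,s \right)} = s + s E^{2}$
$16756 \left(S{\left(-2,2 \right)} + \left(D{\left(-2,-2 \right)} + 4 \cdot 0\right)\right)^{2} = 16756 \left(2 \left(-4 - 2\right) + \left(- 2 \left(1 + \left(-2\right)^{2}\right) + 4 \cdot 0\right)\right)^{2} = 16756 \left(2 \left(-6\right) + \left(- 2 \left(1 + 4\right) + 0\right)\right)^{2} = 16756 \left(-12 + \left(\left(-2\right) 5 + 0\right)\right)^{2} = 16756 \left(-12 + \left(-10 + 0\right)\right)^{2} = 16756 \left(-12 - 10\right)^{2} = 16756 \left(-22\right)^{2} = 16756 \cdot 484 = 8109904$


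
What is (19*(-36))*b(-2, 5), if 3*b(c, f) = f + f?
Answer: -2280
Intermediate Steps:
b(c, f) = 2*f/3 (b(c, f) = (f + f)/3 = (2*f)/3 = 2*f/3)
(19*(-36))*b(-2, 5) = (19*(-36))*((⅔)*5) = -684*10/3 = -2280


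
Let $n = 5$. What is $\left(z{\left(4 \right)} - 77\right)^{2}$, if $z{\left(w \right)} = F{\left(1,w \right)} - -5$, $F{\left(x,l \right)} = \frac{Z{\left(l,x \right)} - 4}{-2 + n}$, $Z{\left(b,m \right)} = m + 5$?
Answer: $\frac{45796}{9} \approx 5088.4$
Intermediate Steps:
$Z{\left(b,m \right)} = 5 + m$
$F{\left(x,l \right)} = \frac{1}{3} + \frac{x}{3}$ ($F{\left(x,l \right)} = \frac{\left(5 + x\right) - 4}{-2 + 5} = \frac{1 + x}{3} = \left(1 + x\right) \frac{1}{3} = \frac{1}{3} + \frac{x}{3}$)
$z{\left(w \right)} = \frac{17}{3}$ ($z{\left(w \right)} = \left(\frac{1}{3} + \frac{1}{3} \cdot 1\right) - -5 = \left(\frac{1}{3} + \frac{1}{3}\right) + 5 = \frac{2}{3} + 5 = \frac{17}{3}$)
$\left(z{\left(4 \right)} - 77\right)^{2} = \left(\frac{17}{3} - 77\right)^{2} = \left(- \frac{214}{3}\right)^{2} = \frac{45796}{9}$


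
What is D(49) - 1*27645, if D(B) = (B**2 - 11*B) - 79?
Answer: -25862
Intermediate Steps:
D(B) = -79 + B**2 - 11*B
D(49) - 1*27645 = (-79 + 49**2 - 11*49) - 1*27645 = (-79 + 2401 - 539) - 27645 = 1783 - 27645 = -25862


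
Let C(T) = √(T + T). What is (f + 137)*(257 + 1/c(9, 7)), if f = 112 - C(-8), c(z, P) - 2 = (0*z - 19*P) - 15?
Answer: 9342729/146 - 75042*I/73 ≈ 63991.0 - 1028.0*I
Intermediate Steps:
c(z, P) = -13 - 19*P (c(z, P) = 2 + ((0*z - 19*P) - 15) = 2 + ((0 - 19*P) - 15) = 2 + (-19*P - 15) = 2 + (-15 - 19*P) = -13 - 19*P)
C(T) = √2*√T (C(T) = √(2*T) = √2*√T)
f = 112 - 4*I (f = 112 - √2*√(-8) = 112 - √2*2*I*√2 = 112 - 4*I ≈ 112.0 - 4.0*I)
(f + 137)*(257 + 1/c(9, 7)) = ((112 - 4*I) + 137)*(257 + 1/(-13 - 19*7)) = (249 - 4*I)*(257 + 1/(-13 - 133)) = (249 - 4*I)*(257 + 1/(-146)) = (249 - 4*I)*(257 - 1/146) = (249 - 4*I)*(37521/146) = 9342729/146 - 75042*I/73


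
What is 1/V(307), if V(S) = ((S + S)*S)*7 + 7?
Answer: 1/1319493 ≈ 7.5787e-7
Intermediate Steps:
V(S) = 7 + 14*S**2 (V(S) = ((2*S)*S)*7 + 7 = (2*S**2)*7 + 7 = 14*S**2 + 7 = 7 + 14*S**2)
1/V(307) = 1/(7 + 14*307**2) = 1/(7 + 14*94249) = 1/(7 + 1319486) = 1/1319493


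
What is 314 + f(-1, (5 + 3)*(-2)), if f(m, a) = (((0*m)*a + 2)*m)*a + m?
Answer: 345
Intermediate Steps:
f(m, a) = m + 2*a*m (f(m, a) = ((0*a + 2)*m)*a + m = ((0 + 2)*m)*a + m = (2*m)*a + m = 2*a*m + m = m + 2*a*m)
314 + f(-1, (5 + 3)*(-2)) = 314 - (1 + 2*((5 + 3)*(-2))) = 314 - (1 + 2*(8*(-2))) = 314 - (1 + 2*(-16)) = 314 - (1 - 32) = 314 - 1*(-31) = 314 + 31 = 345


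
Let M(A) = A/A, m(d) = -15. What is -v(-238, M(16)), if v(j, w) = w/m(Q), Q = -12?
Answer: 1/15 ≈ 0.066667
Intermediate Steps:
M(A) = 1
v(j, w) = -w/15 (v(j, w) = w/(-15) = w*(-1/15) = -w/15)
-v(-238, M(16)) = -(-1)/15 = -1*(-1/15) = 1/15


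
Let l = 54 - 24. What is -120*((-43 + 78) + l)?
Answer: -7800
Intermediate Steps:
l = 30
-120*((-43 + 78) + l) = -120*((-43 + 78) + 30) = -120*(35 + 30) = -120*65 = -7800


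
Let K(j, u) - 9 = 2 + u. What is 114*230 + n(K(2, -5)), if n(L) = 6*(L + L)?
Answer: 26292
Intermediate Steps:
K(j, u) = 11 + u (K(j, u) = 9 + (2 + u) = 11 + u)
n(L) = 12*L (n(L) = 6*(2*L) = 12*L)
114*230 + n(K(2, -5)) = 114*230 + 12*(11 - 5) = 26220 + 12*6 = 26220 + 72 = 26292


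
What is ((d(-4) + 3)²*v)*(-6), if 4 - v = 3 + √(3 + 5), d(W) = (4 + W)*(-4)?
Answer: -54 + 108*√2 ≈ 98.735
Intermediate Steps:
d(W) = -16 - 4*W
v = 1 - 2*√2 (v = 4 - (3 + √(3 + 5)) = 4 - (3 + √8) = 4 - (3 + 2*√2) = 4 + (-3 - 2*√2) = 1 - 2*√2 ≈ -1.8284)
((d(-4) + 3)²*v)*(-6) = (((-16 - 4*(-4)) + 3)²*(1 - 2*√2))*(-6) = (((-16 + 16) + 3)²*(1 - 2*√2))*(-6) = ((0 + 3)²*(1 - 2*√2))*(-6) = (3²*(1 - 2*√2))*(-6) = (9*(1 - 2*√2))*(-6) = (9 - 18*√2)*(-6) = -54 + 108*√2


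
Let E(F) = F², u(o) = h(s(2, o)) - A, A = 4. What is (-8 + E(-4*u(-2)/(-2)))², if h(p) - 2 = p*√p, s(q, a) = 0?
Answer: 64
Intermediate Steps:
h(p) = 2 + p^(3/2) (h(p) = 2 + p*√p = 2 + p^(3/2))
u(o) = -2 (u(o) = (2 + 0^(3/2)) - 1*4 = (2 + 0) - 4 = 2 - 4 = -2)
(-8 + E(-4*u(-2)/(-2)))² = (-8 + (-(-8)/(-2))²)² = (-8 + (-(-8)*(-1)/2)²)² = (-8 + (-4*1)²)² = (-8 + (-4)²)² = (-8 + 16)² = 8² = 64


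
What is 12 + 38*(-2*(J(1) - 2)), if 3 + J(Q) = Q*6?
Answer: -64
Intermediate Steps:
J(Q) = -3 + 6*Q (J(Q) = -3 + Q*6 = -3 + 6*Q)
12 + 38*(-2*(J(1) - 2)) = 12 + 38*(-2*((-3 + 6*1) - 2)) = 12 + 38*(-2*((-3 + 6) - 2)) = 12 + 38*(-2*(3 - 2)) = 12 + 38*(-2*1) = 12 + 38*(-2) = 12 - 76 = -64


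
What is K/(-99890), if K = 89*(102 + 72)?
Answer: -7743/49945 ≈ -0.15503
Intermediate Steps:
K = 15486 (K = 89*174 = 15486)
K/(-99890) = 15486/(-99890) = 15486*(-1/99890) = -7743/49945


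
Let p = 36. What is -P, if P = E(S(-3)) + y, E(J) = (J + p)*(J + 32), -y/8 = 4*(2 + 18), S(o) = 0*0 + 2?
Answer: -652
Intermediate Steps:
S(o) = 2 (S(o) = 0 + 2 = 2)
y = -640 (y = -32*(2 + 18) = -32*20 = -8*80 = -640)
E(J) = (32 + J)*(36 + J) (E(J) = (J + 36)*(J + 32) = (36 + J)*(32 + J) = (32 + J)*(36 + J))
P = 652 (P = (1152 + 2² + 68*2) - 640 = (1152 + 4 + 136) - 640 = 1292 - 640 = 652)
-P = -1*652 = -652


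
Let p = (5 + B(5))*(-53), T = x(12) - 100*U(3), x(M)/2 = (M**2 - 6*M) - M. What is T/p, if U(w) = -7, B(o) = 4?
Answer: -820/477 ≈ -1.7191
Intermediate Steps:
x(M) = -14*M + 2*M**2 (x(M) = 2*((M**2 - 6*M) - M) = 2*(M**2 - 7*M) = -14*M + 2*M**2)
T = 820 (T = 2*12*(-7 + 12) - 100*(-7) = 2*12*5 + 700 = 120 + 700 = 820)
p = -477 (p = (5 + 4)*(-53) = 9*(-53) = -477)
T/p = 820/(-477) = 820*(-1/477) = -820/477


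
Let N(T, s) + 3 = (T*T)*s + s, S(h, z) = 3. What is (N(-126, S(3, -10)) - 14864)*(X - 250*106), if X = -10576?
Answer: -1214758064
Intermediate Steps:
N(T, s) = -3 + s + s*T² (N(T, s) = -3 + ((T*T)*s + s) = -3 + (T²*s + s) = -3 + (s*T² + s) = -3 + (s + s*T²) = -3 + s + s*T²)
(N(-126, S(3, -10)) - 14864)*(X - 250*106) = ((-3 + 3 + 3*(-126)²) - 14864)*(-10576 - 250*106) = ((-3 + 3 + 3*15876) - 14864)*(-10576 - 26500) = ((-3 + 3 + 47628) - 14864)*(-37076) = (47628 - 14864)*(-37076) = 32764*(-37076) = -1214758064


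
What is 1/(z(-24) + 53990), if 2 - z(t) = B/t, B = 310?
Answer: 12/648059 ≈ 1.8517e-5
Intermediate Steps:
z(t) = 2 - 310/t
1/(z(-24) + 53990) = 1/((2 - 310/(-24)) + 53990) = 1/((2 - 310*(-1/24)) + 53990) = 1/((2 + 155/12) + 53990) = 1/(179/12 + 53990) = 1/(648059/12) = 12/648059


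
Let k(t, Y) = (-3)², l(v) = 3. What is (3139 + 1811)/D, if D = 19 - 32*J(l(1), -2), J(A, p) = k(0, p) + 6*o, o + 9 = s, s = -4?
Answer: 4950/2227 ≈ 2.2227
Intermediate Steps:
o = -13 (o = -9 - 4 = -13)
k(t, Y) = 9
J(A, p) = -69 (J(A, p) = 9 + 6*(-13) = 9 - 78 = -69)
D = 2227 (D = 19 - 32*(-69) = 19 + 2208 = 2227)
(3139 + 1811)/D = (3139 + 1811)/2227 = 4950*(1/2227) = 4950/2227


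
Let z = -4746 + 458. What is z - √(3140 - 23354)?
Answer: -4288 - 3*I*√2246 ≈ -4288.0 - 142.18*I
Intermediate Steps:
z = -4288
z - √(3140 - 23354) = -4288 - √(3140 - 23354) = -4288 - √(-20214) = -4288 - 3*I*√2246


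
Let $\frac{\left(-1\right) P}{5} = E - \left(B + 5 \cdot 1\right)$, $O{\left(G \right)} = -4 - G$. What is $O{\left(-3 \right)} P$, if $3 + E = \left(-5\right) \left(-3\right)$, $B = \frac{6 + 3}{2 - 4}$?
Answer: $\frac{115}{2} \approx 57.5$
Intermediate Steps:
$B = - \frac{9}{2}$ ($B = \frac{9}{-2} = 9 \left(- \frac{1}{2}\right) = - \frac{9}{2} \approx -4.5$)
$E = 12$ ($E = -3 - -15 = -3 + 15 = 12$)
$P = - \frac{115}{2}$ ($P = - 5 \left(12 - \left(- \frac{9}{2} + 5 \cdot 1\right)\right) = - 5 \left(12 - \left(- \frac{9}{2} + 5\right)\right) = - 5 \left(12 - \frac{1}{2}\right) = \left(-5\right) \frac{23}{2} = - \frac{115}{2} \approx -57.5$)
$O{\left(-3 \right)} P = \left(-4 - -3\right) \left(- \frac{115}{2}\right) = \left(-4 + 3\right) \left(- \frac{115}{2}\right) = \left(-1\right) \left(- \frac{115}{2}\right) = \frac{115}{2}$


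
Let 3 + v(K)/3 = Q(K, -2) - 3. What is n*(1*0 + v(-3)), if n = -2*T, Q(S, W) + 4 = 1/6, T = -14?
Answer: -826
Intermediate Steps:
Q(S, W) = -23/6 (Q(S, W) = -4 + 1/6 = -23/6)
v(K) = -59/2 (v(K) = -9 + 3*(-23/6 - 3) = -9 + 3*(-41/6) = -9 - 41/2 = -59/2)
n = 28 (n = -2*(-14) = 28)
n*(1*0 + v(-3)) = 28*(1*0 - 59/2) = 28*(0 - 59/2) = 28*(-59/2) = -826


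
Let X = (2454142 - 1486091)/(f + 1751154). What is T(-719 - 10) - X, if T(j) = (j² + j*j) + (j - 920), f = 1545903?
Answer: 3498944723230/3297057 ≈ 1.0612e+6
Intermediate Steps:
X = 968051/3297057 (X = (2454142 - 1486091)/(1545903 + 1751154) = 968051/3297057 ≈ 0.29361)
T(j) = -920 + j + 2*j² (T(j) = (j² + j²) + (-920 + j) = 2*j² + (-920 + j) = -920 + j + 2*j²)
T(-719 - 10) - X = (-920 + (-719 - 10) + 2*(-719 - 10)²) - 1*968051/3297057 = (-920 - 729 + 2*(-729)²) - 968051/3297057 = (-920 - 729 + 2*531441) - 968051/3297057 = (-920 - 729 + 1062882) - 968051/3297057 = 1061233 - 968051/3297057 = 3498944723230/3297057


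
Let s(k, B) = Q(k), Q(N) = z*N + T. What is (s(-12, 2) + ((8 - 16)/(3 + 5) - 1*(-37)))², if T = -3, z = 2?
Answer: 81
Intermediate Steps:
Q(N) = -3 + 2*N (Q(N) = 2*N - 3 = -3 + 2*N)
s(k, B) = -3 + 2*k
(s(-12, 2) + ((8 - 16)/(3 + 5) - 1*(-37)))² = ((-3 + 2*(-12)) + ((8 - 16)/(3 + 5) - 1*(-37)))² = ((-3 - 24) + (-8/8 + 37))² = (-27 + (-8*⅛ + 37))² = (-27 + (-1 + 37))² = (-27 + 36)² = 9² = 81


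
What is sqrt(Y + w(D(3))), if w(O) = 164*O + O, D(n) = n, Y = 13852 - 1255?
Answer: 2*sqrt(3273) ≈ 114.42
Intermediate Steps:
Y = 12597
w(O) = 165*O
sqrt(Y + w(D(3))) = sqrt(12597 + 165*3) = sqrt(12597 + 495) = sqrt(13092) = 2*sqrt(3273)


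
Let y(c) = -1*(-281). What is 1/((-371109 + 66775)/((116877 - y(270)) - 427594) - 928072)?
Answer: -9147/8489065633 ≈ -1.0775e-6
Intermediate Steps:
y(c) = 281
1/((-371109 + 66775)/((116877 - y(270)) - 427594) - 928072) = 1/((-371109 + 66775)/((116877 - 1*281) - 427594) - 928072) = 1/(-304334/((116877 - 281) - 427594) - 928072) = 1/(-304334/(116596 - 427594) - 928072) = 1/(-304334/(-310998) - 928072) = 1/(-304334*(-1/310998) - 928072) = 1/(8951/9147 - 928072) = 1/(-8489065633/9147) = -9147/8489065633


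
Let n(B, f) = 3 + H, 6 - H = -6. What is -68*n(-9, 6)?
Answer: -1020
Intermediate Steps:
H = 12 (H = 6 - 1*(-6) = 6 + 6 = 12)
n(B, f) = 15 (n(B, f) = 3 + 12 = 15)
-68*n(-9, 6) = -68*15 = -1020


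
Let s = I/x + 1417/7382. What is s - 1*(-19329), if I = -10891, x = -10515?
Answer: 1500445716287/77621730 ≈ 19330.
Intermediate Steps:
s = 95297117/77621730 (s = -10891/(-10515) + 1417/7382 = -10891*(-1/10515) + 1417*(1/7382) = 10891/10515 + 1417/7382 = 95297117/77621730 ≈ 1.2277)
s - 1*(-19329) = 95297117/77621730 - 1*(-19329) = 95297117/77621730 + 19329 = 1500445716287/77621730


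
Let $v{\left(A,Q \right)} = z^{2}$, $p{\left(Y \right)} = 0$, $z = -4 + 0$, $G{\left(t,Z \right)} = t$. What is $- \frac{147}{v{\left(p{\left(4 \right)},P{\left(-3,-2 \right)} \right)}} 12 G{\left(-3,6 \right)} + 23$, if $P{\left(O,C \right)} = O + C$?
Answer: $\frac{1415}{4} \approx 353.75$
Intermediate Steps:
$z = -4$
$P{\left(O,C \right)} = C + O$
$v{\left(A,Q \right)} = 16$ ($v{\left(A,Q \right)} = \left(-4\right)^{2} = 16$)
$- \frac{147}{v{\left(p{\left(4 \right)},P{\left(-3,-2 \right)} \right)}} 12 G{\left(-3,6 \right)} + 23 = - \frac{147}{16} \cdot 12 \left(-3\right) + 23 = \left(-147\right) \frac{1}{16} \left(-36\right) + 23 = \left(- \frac{147}{16}\right) \left(-36\right) + 23 = \frac{1323}{4} + 23 = \frac{1415}{4}$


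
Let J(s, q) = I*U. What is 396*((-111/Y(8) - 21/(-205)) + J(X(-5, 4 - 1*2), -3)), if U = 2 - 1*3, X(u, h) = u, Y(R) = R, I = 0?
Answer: -2236113/410 ≈ -5453.9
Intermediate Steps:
U = -1 (U = 2 - 3 = -1)
J(s, q) = 0 (J(s, q) = 0*(-1) = 0)
396*((-111/Y(8) - 21/(-205)) + J(X(-5, 4 - 1*2), -3)) = 396*((-111/8 - 21/(-205)) + 0) = 396*((-111*⅛ - 21*(-1/205)) + 0) = 396*((-111/8 + 21/205) + 0) = 396*(-22587/1640 + 0) = 396*(-22587/1640) = -2236113/410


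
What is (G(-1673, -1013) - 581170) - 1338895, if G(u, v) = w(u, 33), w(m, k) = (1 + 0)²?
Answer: -1920064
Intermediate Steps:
w(m, k) = 1 (w(m, k) = 1² = 1)
G(u, v) = 1
(G(-1673, -1013) - 581170) - 1338895 = (1 - 581170) - 1338895 = -581169 - 1338895 = -1920064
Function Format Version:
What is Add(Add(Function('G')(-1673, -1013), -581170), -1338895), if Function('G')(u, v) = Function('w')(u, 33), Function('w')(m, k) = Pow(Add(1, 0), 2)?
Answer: -1920064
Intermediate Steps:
Function('w')(m, k) = 1 (Function('w')(m, k) = Pow(1, 2) = 1)
Function('G')(u, v) = 1
Add(Add(Function('G')(-1673, -1013), -581170), -1338895) = Add(Add(1, -581170), -1338895) = Add(-581169, -1338895) = -1920064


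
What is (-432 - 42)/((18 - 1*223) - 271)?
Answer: 237/238 ≈ 0.99580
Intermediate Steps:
(-432 - 42)/((18 - 1*223) - 271) = -474/((18 - 223) - 271) = -474/(-205 - 271) = -474/(-476) = -474*(-1/476) = 237/238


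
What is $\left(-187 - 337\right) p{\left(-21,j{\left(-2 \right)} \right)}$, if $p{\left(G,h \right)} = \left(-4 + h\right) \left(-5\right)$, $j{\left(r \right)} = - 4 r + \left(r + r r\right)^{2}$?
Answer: $20960$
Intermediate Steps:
$j{\left(r \right)} = \left(r + r^{2}\right)^{2} - 4 r$ ($j{\left(r \right)} = - 4 r + \left(r + r^{2}\right)^{2} = \left(r + r^{2}\right)^{2} - 4 r$)
$p{\left(G,h \right)} = 20 - 5 h$
$\left(-187 - 337\right) p{\left(-21,j{\left(-2 \right)} \right)} = \left(-187 - 337\right) \left(20 - 5 \left(- 2 \left(-4 - 2 \left(1 - 2\right)^{2}\right)\right)\right) = - 524 \left(20 - 5 \left(- 2 \left(-4 - 2 \left(-1\right)^{2}\right)\right)\right) = - 524 \left(20 - 5 \left(- 2 \left(-4 - 2\right)\right)\right) = - 524 \left(20 - 5 \left(\left(-2\right) \left(-6\right)\right)\right) = - 524 \left(20 - 60\right) = \left(-524\right) \left(-40\right) = 20960$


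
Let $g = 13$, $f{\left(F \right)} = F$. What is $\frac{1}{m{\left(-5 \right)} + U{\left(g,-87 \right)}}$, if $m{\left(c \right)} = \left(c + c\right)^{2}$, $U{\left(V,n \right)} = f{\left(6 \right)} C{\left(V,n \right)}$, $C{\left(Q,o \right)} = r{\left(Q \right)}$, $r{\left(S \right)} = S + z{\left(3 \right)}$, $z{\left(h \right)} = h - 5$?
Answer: $\frac{1}{166} \approx 0.0060241$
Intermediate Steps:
$z{\left(h \right)} = -5 + h$
$r{\left(S \right)} = -2 + S$ ($r{\left(S \right)} = S + \left(-5 + 3\right) = S - 2 = -2 + S$)
$C{\left(Q,o \right)} = -2 + Q$
$U{\left(V,n \right)} = -12 + 6 V$ ($U{\left(V,n \right)} = 6 \left(-2 + V\right) = -12 + 6 V$)
$m{\left(c \right)} = 4 c^{2}$ ($m{\left(c \right)} = \left(2 c\right)^{2} = 4 c^{2}$)
$\frac{1}{m{\left(-5 \right)} + U{\left(g,-87 \right)}} = \frac{1}{4 \left(-5\right)^{2} + \left(-12 + 6 \cdot 13\right)} = \frac{1}{4 \cdot 25 + \left(-12 + 78\right)} = \frac{1}{100 + 66} = \frac{1}{166}$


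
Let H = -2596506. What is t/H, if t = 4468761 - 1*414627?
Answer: -675689/432751 ≈ -1.5614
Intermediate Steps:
t = 4054134 (t = 4468761 - 414627 = 4054134)
t/H = 4054134/(-2596506) = 4054134*(-1/2596506) = -675689/432751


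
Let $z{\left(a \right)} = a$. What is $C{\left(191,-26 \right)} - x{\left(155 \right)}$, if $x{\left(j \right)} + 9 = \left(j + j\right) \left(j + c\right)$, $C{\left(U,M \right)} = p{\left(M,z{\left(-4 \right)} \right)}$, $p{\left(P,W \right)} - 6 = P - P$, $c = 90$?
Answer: $-75935$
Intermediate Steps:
$p{\left(P,W \right)} = 6$ ($p{\left(P,W \right)} = 6 + \left(P - P\right) = 6 + 0 = 6$)
$C{\left(U,M \right)} = 6$
$x{\left(j \right)} = -9 + 2 j \left(90 + j\right)$ ($x{\left(j \right)} = -9 + \left(j + j\right) \left(j + 90\right) = -9 + 2 j \left(90 + j\right)$)
$C{\left(191,-26 \right)} - x{\left(155 \right)} = 6 - \left(-9 + 2 \cdot 155^{2} + 180 \cdot 155\right) = 6 - \left(-9 + 2 \cdot 24025 + 27900\right) = 6 - \left(-9 + 48050 + 27900\right) = 6 - 75941 = -75935$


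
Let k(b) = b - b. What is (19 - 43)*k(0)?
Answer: 0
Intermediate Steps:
k(b) = 0
(19 - 43)*k(0) = (19 - 43)*0 = -24*0 = 0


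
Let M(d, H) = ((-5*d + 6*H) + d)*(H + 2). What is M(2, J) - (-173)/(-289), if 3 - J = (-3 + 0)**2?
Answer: 50691/289 ≈ 175.40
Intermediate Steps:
J = -6 (J = 3 - (-3 + 0)**2 = 3 - 1*(-3)**2 = 3 - 1*9 = 3 - 9 = -6)
M(d, H) = (2 + H)*(-4*d + 6*H) (M(d, H) = (-4*d + 6*H)*(2 + H) = (2 + H)*(-4*d + 6*H))
M(2, J) - (-173)/(-289) = (-8*2 + 6*(-6)**2 + 12*(-6) - 4*(-6)*2) - (-173)/(-289) = (-16 + 6*36 - 72 + 48) - (-173)*(-1)/289 = (-16 + 216 - 72 + 48) - 1*173/289 = 176 - 173/289 = 50691/289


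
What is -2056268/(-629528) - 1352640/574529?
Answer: 82465210963/90420523078 ≈ 0.91202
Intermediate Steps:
-2056268/(-629528) - 1352640/574529 = -2056268*(-1/629528) - 1352640*1/574529 = 514067/157382 - 1352640/574529 = 82465210963/90420523078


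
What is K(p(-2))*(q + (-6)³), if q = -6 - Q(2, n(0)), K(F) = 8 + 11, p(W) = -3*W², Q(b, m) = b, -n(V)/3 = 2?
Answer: -4256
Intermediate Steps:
n(V) = -6 (n(V) = -3*2 = -6)
K(F) = 19
q = -8 (q = -6 - 1*2 = -6 - 2 = -8)
K(p(-2))*(q + (-6)³) = 19*(-8 + (-6)³) = 19*(-8 - 216) = 19*(-224) = -4256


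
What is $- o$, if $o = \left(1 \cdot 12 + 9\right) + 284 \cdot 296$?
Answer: $-84085$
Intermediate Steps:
$o = 84085$ ($o = \left(12 + 9\right) + 84064 = 21 + 84064 = 84085$)
$- o = \left(-1\right) 84085 = -84085$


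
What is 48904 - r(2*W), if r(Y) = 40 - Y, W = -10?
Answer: 48844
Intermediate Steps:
48904 - r(2*W) = 48904 - (40 - 2*(-10)) = 48904 - (40 - 1*(-20)) = 48904 - (40 + 20) = 48904 - 1*60 = 48904 - 60 = 48844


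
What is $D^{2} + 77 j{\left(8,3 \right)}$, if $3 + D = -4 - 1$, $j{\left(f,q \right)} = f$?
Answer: $680$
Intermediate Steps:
$D = -8$ ($D = -3 - 5 = -8$)
$D^{2} + 77 j{\left(8,3 \right)} = \left(-8\right)^{2} + 77 \cdot 8 = 64 + 616 = 680$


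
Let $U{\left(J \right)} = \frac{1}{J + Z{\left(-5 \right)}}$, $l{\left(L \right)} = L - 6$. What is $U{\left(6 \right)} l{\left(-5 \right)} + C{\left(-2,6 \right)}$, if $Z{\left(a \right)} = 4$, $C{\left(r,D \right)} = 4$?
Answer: $\frac{29}{10} \approx 2.9$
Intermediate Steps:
$l{\left(L \right)} = -6 + L$ ($l{\left(L \right)} = L - 6 = -6 + L$)
$U{\left(J \right)} = \frac{1}{4 + J}$ ($U{\left(J \right)} = \frac{1}{J + 4} = \frac{1}{4 + J}$)
$U{\left(6 \right)} l{\left(-5 \right)} + C{\left(-2,6 \right)} = \frac{-6 - 5}{4 + 6} + 4 = \frac{1}{10} \left(-11\right) + 4 = - \frac{11}{10} + 4 = \frac{29}{10}$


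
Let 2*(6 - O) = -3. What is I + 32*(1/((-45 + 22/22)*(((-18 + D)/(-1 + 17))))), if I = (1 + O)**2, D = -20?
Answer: 60657/836 ≈ 72.556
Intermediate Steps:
O = 15/2 (O = 6 - 1/2*(-3) = 6 + 3/2 = 15/2 ≈ 7.5000)
I = 289/4 (I = (1 + 15/2)**2 = (17/2)**2 = 289/4 ≈ 72.250)
I + 32*(1/((-45 + 22/22)*(((-18 + D)/(-1 + 17))))) = 289/4 + 32*(1/((-45 + 22/22)*(((-18 - 20)/(-1 + 17))))) = 289/4 + 32*(1/((-45 + 22*(1/22))*((-38/16)))) = 289/4 + 32*(1/((-45 + 1)*((-38*1/16)))) = 289/4 + 32*(1/((-44)*(-19/8))) = 289/4 + 32*(-1/44*(-8/19)) = 289/4 + 32*(2/209) = 289/4 + 64/209 = 60657/836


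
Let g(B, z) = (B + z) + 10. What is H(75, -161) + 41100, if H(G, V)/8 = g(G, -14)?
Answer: 41668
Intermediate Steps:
g(B, z) = 10 + B + z
H(G, V) = -32 + 8*G (H(G, V) = 8*(10 + G - 14) = 8*(-4 + G) = -32 + 8*G)
H(75, -161) + 41100 = (-32 + 8*75) + 41100 = (-32 + 600) + 41100 = 568 + 41100 = 41668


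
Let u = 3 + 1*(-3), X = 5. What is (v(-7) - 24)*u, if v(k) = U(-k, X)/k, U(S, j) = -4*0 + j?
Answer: 0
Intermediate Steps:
u = 0 (u = 3 - 3 = 0)
U(S, j) = j (U(S, j) = 0 + j = j)
v(k) = 5/k
(v(-7) - 24)*u = (5/(-7) - 24)*0 = (5*(-⅐) - 24)*0 = (-5/7 - 24)*0 = -173/7*0 = 0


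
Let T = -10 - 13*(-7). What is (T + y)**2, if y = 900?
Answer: 962361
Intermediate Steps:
T = 81 (T = -10 + 91 = 81)
(T + y)**2 = (81 + 900)**2 = 981**2 = 962361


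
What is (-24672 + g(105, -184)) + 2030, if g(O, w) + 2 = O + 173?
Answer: -22366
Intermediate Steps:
g(O, w) = 171 + O (g(O, w) = -2 + (O + 173) = -2 + (173 + O) = 171 + O)
(-24672 + g(105, -184)) + 2030 = (-24672 + (171 + 105)) + 2030 = (-24672 + 276) + 2030 = -24396 + 2030 = -22366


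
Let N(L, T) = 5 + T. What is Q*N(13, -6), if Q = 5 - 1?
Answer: -4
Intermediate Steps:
Q = 4
Q*N(13, -6) = 4*(5 - 6) = 4*(-1) = -4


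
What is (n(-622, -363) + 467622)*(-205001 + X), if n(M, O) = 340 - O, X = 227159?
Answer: 10377145350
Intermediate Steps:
(n(-622, -363) + 467622)*(-205001 + X) = ((340 - 1*(-363)) + 467622)*(-205001 + 227159) = ((340 + 363) + 467622)*22158 = (703 + 467622)*22158 = 468325*22158 = 10377145350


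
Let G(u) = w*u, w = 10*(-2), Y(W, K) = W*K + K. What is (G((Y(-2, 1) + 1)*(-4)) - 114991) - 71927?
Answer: -186918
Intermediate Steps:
Y(W, K) = K + K*W (Y(W, K) = K*W + K = K + K*W)
w = -20
G(u) = -20*u
(G((Y(-2, 1) + 1)*(-4)) - 114991) - 71927 = (-20*(1*(1 - 2) + 1)*(-4) - 114991) - 71927 = (-20*(1*(-1) + 1)*(-4) - 114991) - 71927 = (-20*(-1 + 1)*(-4) - 114991) - 71927 = (-0*(-4) - 114991) - 71927 = (-20*0 - 114991) - 71927 = (0 - 114991) - 71927 = -114991 - 71927 = -186918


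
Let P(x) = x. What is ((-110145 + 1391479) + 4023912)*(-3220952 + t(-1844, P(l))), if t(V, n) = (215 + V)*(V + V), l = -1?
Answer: 14784659552800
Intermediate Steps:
t(V, n) = 2*V*(215 + V) (t(V, n) = (215 + V)*(2*V) = 2*V*(215 + V))
((-110145 + 1391479) + 4023912)*(-3220952 + t(-1844, P(l))) = ((-110145 + 1391479) + 4023912)*(-3220952 + 2*(-1844)*(215 - 1844)) = (1281334 + 4023912)*(-3220952 + 2*(-1844)*(-1629)) = 5305246*(-3220952 + 6007752) = 5305246*2786800 = 14784659552800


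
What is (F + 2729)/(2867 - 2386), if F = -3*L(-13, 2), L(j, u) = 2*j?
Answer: 2807/481 ≈ 5.8358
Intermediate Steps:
F = 78 (F = -6*(-13) = -3*(-26) = 78)
(F + 2729)/(2867 - 2386) = (78 + 2729)/(2867 - 2386) = 2807/481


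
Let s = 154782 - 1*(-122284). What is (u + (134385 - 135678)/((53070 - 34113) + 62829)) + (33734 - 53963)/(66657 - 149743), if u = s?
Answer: 156895022253011/566272633 ≈ 2.7707e+5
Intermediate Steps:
s = 277066 (s = 154782 + 122284 = 277066)
u = 277066
(u + (134385 - 135678)/((53070 - 34113) + 62829)) + (33734 - 53963)/(66657 - 149743) = (277066 + (134385 - 135678)/((53070 - 34113) + 62829)) + (33734 - 53963)/(66657 - 149743) = (277066 - 1293/(18957 + 62829)) - 20229/(-83086) = (277066 - 1293/81786) - 20229*(-1/83086) = (277066 - 1293*1/81786) + 20229/83086 = (277066 - 431/27262) + 20229/83086 = 7553372861/27262 + 20229/83086 = 156895022253011/566272633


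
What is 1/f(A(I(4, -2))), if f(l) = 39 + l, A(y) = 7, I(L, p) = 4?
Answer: 1/46 ≈ 0.021739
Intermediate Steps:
1/f(A(I(4, -2))) = 1/(39 + 7) = 1/46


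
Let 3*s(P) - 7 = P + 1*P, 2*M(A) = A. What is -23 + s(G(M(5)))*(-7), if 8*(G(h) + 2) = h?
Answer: -755/24 ≈ -31.458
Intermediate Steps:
M(A) = A/2
G(h) = -2 + h/8
s(P) = 7/3 + 2*P/3 (s(P) = 7/3 + (P + 1*P)/3 = 7/3 + (P + P)/3 = 7/3 + (2*P)/3 = 7/3 + 2*P/3)
-23 + s(G(M(5)))*(-7) = -23 + (7/3 + 2*(-2 + ((1/2)*5)/8)/3)*(-7) = -23 + (7/3 + 2*(-2 + (1/8)*(5/2))/3)*(-7) = -23 + (7/3 + 2*(-2 + 5/16)/3)*(-7) = -23 + (7/3 + (2/3)*(-27/16))*(-7) = -23 + (7/3 - 9/8)*(-7) = -23 + (29/24)*(-7) = -23 - 203/24 = -755/24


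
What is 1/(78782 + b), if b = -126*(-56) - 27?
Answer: 1/85811 ≈ 1.1654e-5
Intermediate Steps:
b = 7029 (b = 7056 - 27 = 7029)
1/(78782 + b) = 1/(78782 + 7029) = 1/85811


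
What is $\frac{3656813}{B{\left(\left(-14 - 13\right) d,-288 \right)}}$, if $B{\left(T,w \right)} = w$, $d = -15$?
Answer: $- \frac{3656813}{288} \approx -12697.0$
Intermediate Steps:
$\frac{3656813}{B{\left(\left(-14 - 13\right) d,-288 \right)}} = \frac{3656813}{-288} = 3656813 \left(- \frac{1}{288}\right) = - \frac{3656813}{288}$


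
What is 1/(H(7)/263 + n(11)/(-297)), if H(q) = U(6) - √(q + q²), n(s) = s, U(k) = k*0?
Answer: -1867563/28345 + 383454*√14/28345 ≈ -15.269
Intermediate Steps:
U(k) = 0
H(q) = -√(q + q²) (H(q) = 0 - √(q + q²) = -√(q + q²))
1/(H(7)/263 + n(11)/(-297)) = 1/(-√(7*(1 + 7))/263 + 11/(-297)) = 1/(-√(7*8)*(1/263) + 11*(-1/297)) = 1/(-√56*(1/263) - 1/27) = 1/(-2*√14*(1/263) - 1/27) = 1/(-2*√14/263 - 1/27) = 1/(-1/27 - 2*√14/263)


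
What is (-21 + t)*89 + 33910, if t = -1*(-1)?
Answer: 32130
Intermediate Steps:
t = 1
(-21 + t)*89 + 33910 = (-21 + 1)*89 + 33910 = -20*89 + 33910 = -1780 + 33910 = 32130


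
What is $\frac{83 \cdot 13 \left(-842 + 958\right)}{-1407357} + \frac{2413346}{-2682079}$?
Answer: $- \frac{3732139122478}{3774642655203} \approx -0.98874$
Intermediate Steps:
$\frac{83 \cdot 13 \left(-842 + 958\right)}{-1407357} + \frac{2413346}{-2682079} = 1079 \cdot 116 \left(- \frac{1}{1407357}\right) + 2413346 \left(- \frac{1}{2682079}\right) = 125164 \left(- \frac{1}{1407357}\right) - \frac{2413346}{2682079} = - \frac{125164}{1407357} - \frac{2413346}{2682079} = - \frac{3732139122478}{3774642655203}$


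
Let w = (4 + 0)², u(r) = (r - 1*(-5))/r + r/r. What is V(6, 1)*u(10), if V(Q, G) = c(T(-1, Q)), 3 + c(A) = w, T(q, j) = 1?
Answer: 65/2 ≈ 32.500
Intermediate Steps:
u(r) = 1 + (5 + r)/r (u(r) = (r + 5)/r + 1 = (5 + r)/r + 1 = 1 + (5 + r)/r)
w = 16 (w = 4² = 16)
c(A) = 13 (c(A) = -3 + 16 = 13)
V(Q, G) = 13
V(6, 1)*u(10) = 13*(2 + 5/10) = 13*(2 + 5*(⅒)) = 13*(2 + ½) = 13*(5/2) = 65/2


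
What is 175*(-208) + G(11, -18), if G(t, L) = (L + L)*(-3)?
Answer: -36292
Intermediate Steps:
G(t, L) = -6*L (G(t, L) = (2*L)*(-3) = -6*L)
175*(-208) + G(11, -18) = 175*(-208) - 6*(-18) = -36400 + 108 = -36292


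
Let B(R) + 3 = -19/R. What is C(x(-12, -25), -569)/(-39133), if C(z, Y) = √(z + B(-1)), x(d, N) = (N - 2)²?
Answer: -√745/39133 ≈ -0.00069749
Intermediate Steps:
B(R) = -3 - 19/R
x(d, N) = (-2 + N)²
C(z, Y) = √(16 + z) (C(z, Y) = √(z + (-3 - 19/(-1))) = √(z + (-3 - 19*(-1))) = √(z + (-3 + 19)) = √(z + 16) = √(16 + z))
C(x(-12, -25), -569)/(-39133) = √(16 + (-2 - 25)²)/(-39133) = √(16 + (-27)²)*(-1/39133) = √(16 + 729)*(-1/39133) = √745*(-1/39133) = -√745/39133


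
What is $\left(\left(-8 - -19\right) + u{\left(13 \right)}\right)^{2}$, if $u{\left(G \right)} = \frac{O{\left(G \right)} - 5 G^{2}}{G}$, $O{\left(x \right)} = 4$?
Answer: $\frac{487204}{169} \approx 2882.9$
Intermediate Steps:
$u{\left(G \right)} = \frac{4 - 5 G^{2}}{G}$
$\left(\left(-8 - -19\right) + u{\left(13 \right)}\right)^{2} = \left(\left(-8 - -19\right) + \left(\left(-5\right) 13 + \frac{4}{13}\right)\right)^{2} = \left(\left(-8 + 19\right) + \left(-65 + 4 \cdot \frac{1}{13}\right)\right)^{2} = \left(11 + \left(-65 + \frac{4}{13}\right)\right)^{2} = \left(11 - \frac{841}{13}\right)^{2} = \left(- \frac{698}{13}\right)^{2} = \frac{487204}{169}$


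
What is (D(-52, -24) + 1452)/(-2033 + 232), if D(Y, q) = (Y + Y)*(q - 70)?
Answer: -11228/1801 ≈ -6.2343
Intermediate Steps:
D(Y, q) = 2*Y*(-70 + q) (D(Y, q) = (2*Y)*(-70 + q) = 2*Y*(-70 + q))
(D(-52, -24) + 1452)/(-2033 + 232) = (2*(-52)*(-70 - 24) + 1452)/(-2033 + 232) = (2*(-52)*(-94) + 1452)/(-1801) = (9776 + 1452)*(-1/1801) = 11228*(-1/1801) = -11228/1801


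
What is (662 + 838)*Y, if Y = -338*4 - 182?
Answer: -2301000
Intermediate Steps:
Y = -1534 (Y = -1352 - 182 = -1534)
(662 + 838)*Y = (662 + 838)*(-1534) = 1500*(-1534) = -2301000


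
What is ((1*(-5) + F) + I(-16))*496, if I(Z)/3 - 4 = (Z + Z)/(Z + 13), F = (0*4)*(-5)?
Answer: 19344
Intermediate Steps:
F = 0 (F = 0*(-5) = 0)
I(Z) = 12 + 6*Z/(13 + Z) (I(Z) = 12 + 3*((Z + Z)/(Z + 13)) = 12 + 3*((2*Z)/(13 + Z)) = 12 + 3*(2*Z/(13 + Z)) = 12 + 6*Z/(13 + Z))
((1*(-5) + F) + I(-16))*496 = ((1*(-5) + 0) + 6*(26 + 3*(-16))/(13 - 16))*496 = ((-5 + 0) + 6*(26 - 48)/(-3))*496 = (-5 + 6*(-1/3)*(-22))*496 = (-5 + 44)*496 = 39*496 = 19344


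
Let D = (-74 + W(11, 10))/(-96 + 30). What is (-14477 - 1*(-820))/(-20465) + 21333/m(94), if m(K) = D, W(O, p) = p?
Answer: 14407571909/654880 ≈ 22000.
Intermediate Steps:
D = 32/33 (D = (-74 + 10)/(-96 + 30) = -64/(-66) = -64*(-1/66) = 32/33 ≈ 0.96970)
m(K) = 32/33
(-14477 - 1*(-820))/(-20465) + 21333/m(94) = (-14477 - 1*(-820))/(-20465) + 21333/(32/33) = (-14477 + 820)*(-1/20465) + 21333*(33/32) = -13657*(-1/20465) + 703989/32 = 13657/20465 + 703989/32 = 14407571909/654880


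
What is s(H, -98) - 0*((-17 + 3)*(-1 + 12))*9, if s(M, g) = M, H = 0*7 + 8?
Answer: 8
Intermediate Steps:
H = 8 (H = 0 + 8 = 8)
s(H, -98) - 0*((-17 + 3)*(-1 + 12))*9 = 8 - 0*((-17 + 3)*(-1 + 12))*9 = 8 - 0*(-14*11)*9 = 8 - 0*(-154)*9 = 8 - 0*9 = 8 - 1*0 = 8 + 0 = 8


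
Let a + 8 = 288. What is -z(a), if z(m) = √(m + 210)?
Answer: -7*√10 ≈ -22.136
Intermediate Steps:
a = 280 (a = -8 + 288 = 280)
z(m) = √(210 + m)
-z(a) = -√(210 + 280) = -√490 = -7*√10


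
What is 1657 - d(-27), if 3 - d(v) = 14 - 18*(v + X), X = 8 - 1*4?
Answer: 2082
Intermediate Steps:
X = 4 (X = 8 - 4 = 4)
d(v) = 61 + 18*v (d(v) = 3 - (14 - 18*(v + 4)) = 3 - (14 - 18*(4 + v)) = 3 - (14 - (72 + 18*v)) = 3 - (14 + (-72 - 18*v)) = 3 - (-58 - 18*v) = 3 + (58 + 18*v) = 61 + 18*v)
1657 - d(-27) = 1657 - (61 + 18*(-27)) = 1657 - (61 - 486) = 1657 - 1*(-425) = 1657 + 425 = 2082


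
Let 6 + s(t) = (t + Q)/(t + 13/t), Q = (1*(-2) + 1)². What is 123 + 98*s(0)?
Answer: -465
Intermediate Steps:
Q = 1 (Q = (-2 + 1)² = (-1)² = 1)
s(t) = -6 + (1 + t)/(t + 13/t) (s(t) = -6 + (t + 1)/(t + 13/t) = -6 + (1 + t)/(t + 13/t))
123 + 98*s(0) = 123 + 98*((-78 + 0 - 5*0²)/(13 + 0²)) = 123 + 98*((-78 + 0 - 5*0)/(13 + 0)) = 123 + 98*((-78 + 0 + 0)/13) = 123 + 98*((1/13)*(-78)) = 123 + 98*(-6) = 123 - 588 = -465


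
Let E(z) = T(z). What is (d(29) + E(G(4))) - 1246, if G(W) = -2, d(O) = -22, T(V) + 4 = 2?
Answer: -1270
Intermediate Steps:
T(V) = -2 (T(V) = -4 + 2 = -2)
E(z) = -2
(d(29) + E(G(4))) - 1246 = (-22 - 2) - 1246 = -24 - 1246 = -1270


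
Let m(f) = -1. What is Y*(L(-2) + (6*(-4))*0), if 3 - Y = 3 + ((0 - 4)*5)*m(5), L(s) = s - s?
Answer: 0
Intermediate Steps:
L(s) = 0
Y = -20 (Y = 3 - (3 + ((0 - 4)*5)*(-1)) = 3 - (3 - 4*5*(-1)) = 3 - (3 - 20*(-1)) = 3 - (3 + 20) = 3 - 1*23 = 3 - 23 = -20)
Y*(L(-2) + (6*(-4))*0) = -20*(0 + (6*(-4))*0) = -20*(0 - 24*0) = -20*(0 + 0) = -20*0 = 0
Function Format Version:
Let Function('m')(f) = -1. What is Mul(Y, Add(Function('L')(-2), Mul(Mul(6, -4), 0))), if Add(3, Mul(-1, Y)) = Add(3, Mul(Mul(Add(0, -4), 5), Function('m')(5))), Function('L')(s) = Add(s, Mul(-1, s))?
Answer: 0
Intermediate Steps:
Function('L')(s) = 0
Y = -20 (Y = Add(3, Mul(-1, Add(3, Mul(Mul(Add(0, -4), 5), -1)))) = Add(3, Mul(-1, Add(3, Mul(Mul(-4, 5), -1)))) = Add(3, Mul(-1, Add(3, Mul(-20, -1)))) = Add(3, Mul(-1, Add(3, 20))) = Add(3, Mul(-1, 23)) = Add(3, -23) = -20)
Mul(Y, Add(Function('L')(-2), Mul(Mul(6, -4), 0))) = Mul(-20, Add(0, Mul(Mul(6, -4), 0))) = Mul(-20, Add(0, Mul(-24, 0))) = Mul(-20, Add(0, 0)) = Mul(-20, 0) = 0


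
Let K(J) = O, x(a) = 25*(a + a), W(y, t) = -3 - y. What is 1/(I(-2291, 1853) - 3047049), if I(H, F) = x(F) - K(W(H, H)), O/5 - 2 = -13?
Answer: -1/2954344 ≈ -3.3848e-7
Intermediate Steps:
O = -55 (O = 10 + 5*(-13) = 10 - 65 = -55)
x(a) = 50*a (x(a) = 25*(2*a) = 50*a)
K(J) = -55
I(H, F) = 55 + 50*F (I(H, F) = 50*F - 1*(-55) = 50*F + 55 = 55 + 50*F)
1/(I(-2291, 1853) - 3047049) = 1/((55 + 50*1853) - 3047049) = 1/((55 + 92650) - 3047049) = 1/(92705 - 3047049) = 1/(-2954344) = -1/2954344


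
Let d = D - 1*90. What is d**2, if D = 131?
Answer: 1681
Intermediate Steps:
d = 41 (d = 131 - 1*90 = 131 - 90 = 41)
d**2 = 41**2 = 1681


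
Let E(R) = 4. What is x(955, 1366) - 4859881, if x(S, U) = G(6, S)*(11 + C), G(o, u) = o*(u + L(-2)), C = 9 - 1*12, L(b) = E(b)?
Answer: -4813849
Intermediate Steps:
L(b) = 4
C = -3 (C = 9 - 12 = -3)
G(o, u) = o*(4 + u) (G(o, u) = o*(u + 4) = o*(4 + u))
x(S, U) = 192 + 48*S (x(S, U) = (6*(4 + S))*(11 - 3) = (24 + 6*S)*8 = 192 + 48*S)
x(955, 1366) - 4859881 = (192 + 48*955) - 4859881 = (192 + 45840) - 4859881 = 46032 - 4859881 = -4813849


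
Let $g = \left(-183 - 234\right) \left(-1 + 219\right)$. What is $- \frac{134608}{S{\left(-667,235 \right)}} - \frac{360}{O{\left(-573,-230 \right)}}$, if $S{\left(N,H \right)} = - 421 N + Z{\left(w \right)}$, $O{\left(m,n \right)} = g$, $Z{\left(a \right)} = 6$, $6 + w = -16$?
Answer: $- \frac{2022597028}{4254597763} \approx -0.47539$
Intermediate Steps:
$w = -22$ ($w = -6 - 16 = -22$)
$g = -90906$ ($g = \left(-417\right) 218 = -90906$)
$O{\left(m,n \right)} = -90906$
$S{\left(N,H \right)} = 6 - 421 N$ ($S{\left(N,H \right)} = - 421 N + 6 = 6 - 421 N$)
$- \frac{134608}{S{\left(-667,235 \right)}} - \frac{360}{O{\left(-573,-230 \right)}} = - \frac{134608}{6 - -280807} - \frac{360}{-90906} = - \frac{134608}{6 + 280807} - - \frac{60}{15151} = - \frac{134608}{280813} + \frac{60}{15151} = - \frac{2022597028}{4254597763}$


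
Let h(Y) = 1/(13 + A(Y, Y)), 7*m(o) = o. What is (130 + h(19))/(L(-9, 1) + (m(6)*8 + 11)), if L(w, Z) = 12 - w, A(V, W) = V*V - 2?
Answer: 338527/101184 ≈ 3.3457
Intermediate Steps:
m(o) = o/7
A(V, W) = -2 + V² (A(V, W) = V² - 2 = -2 + V²)
h(Y) = 1/(11 + Y²) (h(Y) = 1/(13 + (-2 + Y²)) = 1/(11 + Y²))
(130 + h(19))/(L(-9, 1) + (m(6)*8 + 11)) = (130 + 1/(11 + 19²))/((12 - 1*(-9)) + (((⅐)*6)*8 + 11)) = (130 + 1/(11 + 361))/((12 + 9) + ((6/7)*8 + 11)) = (130 + 1/372)/(21 + (48/7 + 11)) = (130 + 1/372)/(21 + 125/7) = 48361/(372*(272/7)) = (48361/372)*(7/272) = 338527/101184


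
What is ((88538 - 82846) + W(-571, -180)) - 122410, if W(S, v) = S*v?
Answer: -13938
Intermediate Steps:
((88538 - 82846) + W(-571, -180)) - 122410 = ((88538 - 82846) - 571*(-180)) - 122410 = (5692 + 102780) - 122410 = 108472 - 122410 = -13938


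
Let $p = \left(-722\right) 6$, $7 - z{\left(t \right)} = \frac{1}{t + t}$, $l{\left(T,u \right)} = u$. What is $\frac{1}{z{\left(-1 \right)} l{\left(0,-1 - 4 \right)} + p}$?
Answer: $- \frac{2}{8739} \approx -0.00022886$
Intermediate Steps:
$z{\left(t \right)} = 7 - \frac{1}{2 t}$ ($z{\left(t \right)} = 7 - \frac{1}{t + t} = 7 - \frac{1}{2 t}$)
$p = -4332$
$\frac{1}{z{\left(-1 \right)} l{\left(0,-1 - 4 \right)} + p} = \frac{1}{\left(7 - \frac{1}{2 \left(-1\right)}\right) \left(-1 - 4\right) - 4332} = \frac{1}{\left(7 - - \frac{1}{2}\right) \left(-1 - 4\right) - 4332} = \frac{1}{\left(7 + \frac{1}{2}\right) \left(-5\right) - 4332} = \frac{1}{\frac{15}{2} \left(-5\right) - 4332} = \frac{1}{- \frac{75}{2} - 4332} = \frac{1}{- \frac{8739}{2}} = - \frac{2}{8739}$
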